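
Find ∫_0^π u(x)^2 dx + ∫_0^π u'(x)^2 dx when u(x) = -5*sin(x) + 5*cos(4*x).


||u||_{H^1(0,π)}^2 = 340/3 + 475*π/2

u'(x) = -20*sin(4*x) - 5*cos(x).
Expand u² and (u')² and integrate term by term on (0, π), using: for integers n ≥ 1, ∫_0^π sin²(nx) dx = ∫_0^π cos²(nx) dx = π/2; for n ≠ n', ∫_0^π sin(nx)sin(n'x) dx = ∫_0^π cos(nx)cos(n'x) dx = 0; and by product-to-sum, ∫_0^π sin(nx)cos(n'x) dx = ½∫_0^π [sin((n+n')x) + sin((n−n')x)] dx, which is 0 when n+n' is even and 2n/(n²−n'²) when n+n' is odd (it need not vanish on (0, π)).
  u² squared terms: (-5)²·∫sin(x)² dx = 25·π/2 = 25*π/2;  (5)²·∫cos(4x)² dx = 25·π/2 = 25*π/2.
  u² cross terms: 2·(-5)·(5)·∫sin(x)·cos(4x) dx = -50·(-2/15) = 20/3.
  So ∫_0^π u² dx = 25*π/2 + 25*π/2 + 20/3 = 20/3 + 25*π.
  (u')² squared terms: (-20)²·∫sin(4x)² dx = 400·π/2 = 200*π;  (-5)²·∫cos(x)² dx = 25·π/2 = 25*π/2.
  (u')² cross terms: 2·(-20)·(-5)·∫sin(4x)·cos(x) dx = 200·(8/15) = 320/3.
  So ∫_0^π (u')² dx = 200*π + 25*π/2 + 320/3 = 320/3 + 425*π/2.
||u||_{H^1}^2 = (20/3 + 25*π) + (320/3 + 425*π/2) = 340/3 + 475*π/2.


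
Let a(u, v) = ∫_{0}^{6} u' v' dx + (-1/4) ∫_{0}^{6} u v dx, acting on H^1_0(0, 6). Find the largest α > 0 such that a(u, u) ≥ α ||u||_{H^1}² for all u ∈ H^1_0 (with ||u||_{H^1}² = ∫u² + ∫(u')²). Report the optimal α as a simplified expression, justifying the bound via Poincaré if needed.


α = (-9 + π^2)/(π^2 + 36)

Coercivity of a(·,·) on H^1_0(0, 6) means a(u, u) ≥ α ||u||_{H^1}² for every u ∈ H^1_0.
The interval has length L = 6, and Poincaré/coercivity depend only on L. Here a(u, u) = ∫(u')² + (-1/4)·∫u².
Here c = -1/4 < 0 with |c| < (π/L)² = π^2/36, so coercivity still holds. The condition a(u,u) ≥ α||u||_{H^1}² reads (1−α)∫(u')² ≥ (α−c)∫u². Any admissible α is ≤ 1 (rapidly oscillating u have ∫u²/∫(u')² → 0), and α = 1 would force 0 ≥ (1−c)∫u², impossible since c < 1; so 1−α > 0. By the sharp Poincaré inequality on H^1_0 of an interval of length L, ∫(u')² ≥ (π/L)²∫u² with equality for the first sine mode sin(π(x−x₀)/L) (x₀ the left endpoint), so the inequality holds for all u iff (1−α)(π/L)² ≥ α − c, i.e. α ≤ ((π/L)² + c)/((π/L)² + 1) = (1 + c(L/π)²)/(1 + (L/π)²). (Direct route, valid since c ≤ 0: Poincaré gives c∫u² ≥ c(L/π)²∫(u')², so a(u,u) ≥ (1 + c(L/π)²)∫(u')², while ||u||_{H^1}² ≤ (1 + (L/π)²)∫(u')²; dividing yields the same α.) With (π/L)² = π^2/36 and c = -1/4, the largest admissible constant is α = ((π/L)² + c)/((π/L)² + 1).
Simplifying, α = (-9 + π^2)/(π^2 + 36).


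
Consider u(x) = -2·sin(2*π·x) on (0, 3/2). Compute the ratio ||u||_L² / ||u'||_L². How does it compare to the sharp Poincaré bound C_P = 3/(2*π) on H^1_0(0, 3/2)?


||u||_L² / ||u'||_L² = 1/(2*π) < C_P = 3/(2*π).

u(x) = -2·sin(2*π·x), so u'(x) = -4*π*cos(2*π*x).
Writing u(x) = A·sin(kπx/L) with A = -2 and k = 3, use ∫_0^L sin²(kπx/L) dx = L/2 and ∫_0^L cos²(kπx/L) dx = L/2.
u² = 4·sin²(2*π·x) and (u')² = 16*π^2·cos²(2*π·x), and each of sin², cos² integrates to L/2 = 3/4 over (0, 3/2).
∫_0^3/2 u² dx = 3, so ||u||_L² = sqrt(3).
∫_0^3/2 (u')² dx = 12*π^2, so ||u'||_L² = 2*sqrt(3)*π.
Ratio ||u||_L² / ||u'||_L² = 1/(2*π).
Sharp Poincaré constant on H^1_0(0, 3/2) is C_P = L/π = 3/(2*π), achieved by sin(2*π/3·x).
This is the k = 3 harmonic; the ratio L/(kπ) is strictly less than C_P = L/π, consistent with the sharp inequality ||u||_L² ≤ C_P ||u'||_L².


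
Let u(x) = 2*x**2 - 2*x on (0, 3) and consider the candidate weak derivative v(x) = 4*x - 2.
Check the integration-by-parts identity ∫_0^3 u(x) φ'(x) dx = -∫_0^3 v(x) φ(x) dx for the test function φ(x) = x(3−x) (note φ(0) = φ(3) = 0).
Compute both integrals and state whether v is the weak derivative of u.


LHS = -18, RHS = -18. Yes, v = u' weakly.

u(x) = 2*x**2 - 2*x, classical derivative u'(x) = 4*x - 2.
φ(x) = x(3−x), so φ'(x) = 3 - 2*x.
Note φ(0) = φ(3) = 0, so the boundary term u·φ vanishes.
LHS = ∫_0^3 u(x) φ'(x) dx = ∫_0^3 (-4*x^3 + 10*x^2 - 6*x) dx. Term by term:
  ∫_0^3 -4*x^3 dx = -81;  ∫_0^3 10*x^2 dx = 90;  ∫_0^3 -6*x dx = -27.
Sum: -81 + 90 − 27 = -18.
So LHS = -18.
∫_0^3 v(x) φ(x) dx = ∫_0^3 (-4*x^3 + 14*x^2 - 6*x) dx. Term by term:
  ∫_0^3 -4*x^3 dx = -81;  ∫_0^3 14*x^2 dx = 126;  ∫_0^3 -6*x dx = -27.
Sum: -81 + 126 − 27 = 18.
So RHS = -∫_0^3 v(x) φ(x) dx = -18.
LHS = RHS, so the identity holds for this test φ.
Moreover u is smooth here and v(x) = u'(x) = 4*x - 2 pointwise, so the identity holds for every test function. Hence v is the weak derivative of u.


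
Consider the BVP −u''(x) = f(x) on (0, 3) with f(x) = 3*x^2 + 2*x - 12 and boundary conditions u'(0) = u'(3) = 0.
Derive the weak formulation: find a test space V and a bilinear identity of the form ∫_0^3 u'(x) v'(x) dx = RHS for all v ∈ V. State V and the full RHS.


V = H^1(0, 3) (no boundary constraint on v; u is determined up to an additive constant); weak form: ∫_0^3 u'v' dx = ∫_0^3 (3*x^2 + 2*x - 12) v dx for all v ∈ V.

Multiply both sides by a test function v and integrate from 0 to 3:
  ∫_0^3 −u''(x) v(x) dx = ∫_0^3 f(x) v(x) dx.
Integrate the LHS by parts once:
  ∫_0^3 −u'' v dx = −[u'(x) v(x)]_0^3 + ∫_0^3 u'(x) v'(x) dx.
Thus ∫_0^3 u'(x) v'(x) dx = ∫_0^3 f(x) v(x) dx + [u'(x) v(x)]_0^3.
Choose V so that boundary terms are either known or forced to vanish.
u has homogeneous Neumann: u'(0) = u'(3) = 0. So [u' v]_0^3 = 0·v(3) − 0·v(0) = 0 for any v; take V = H^1(0, 3).
Weak formulation: find u (satisfying any essential BC) such that ∫_0^3 u'(x) v'(x) dx = ∫_0^3 f v dx for all v ∈ V (homogeneous Neumann, so boundary terms vanish).
Substituting f(x) = 3*x^2 + 2*x - 12, the right-hand side is ∫_0^3 (3*x^2 + 2*x - 12) v dx.
Compatibility check (pure Neumann): taking v ≡ 1 ∈ V gives 0 = ∫_0^3 f dx + (0) − (0), i.e. ∫_0^3 f dx must equal u'(0) − u'(3) = 0. Indeed ∫_0^3 (3*x^2 + 2*x - 12) dx = 0, so the data are compatible. The solution is then unique only up to an additive constant (fix it e.g. by requiring ∫_0^3 u dx = 0).


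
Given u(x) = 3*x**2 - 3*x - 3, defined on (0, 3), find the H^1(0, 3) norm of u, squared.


||u||_{H^1}^2 = 2889/10

The H^1 norm (squared) on an interval (0, L) is
  ||u||_{H^1}^2 = ∫_0^L u(x)^2 dx + ∫_0^L u'(x)^2 dx.
Compute u'(x) = 6*x - 3.
Then u(x)^2 = 9*x**4 - 18*x**3 - 9*x**2 + 18*x + 9 and u'(x)^2 = 36*x**2 - 36*x + 9.
Integrate each monomial from 0 to 3 using ∫_0^3 c·x^n dx = c·3^(n+1)/(n+1):
  ∫_0^3 u(x)^2 dx = ∫_0^3 (9*x^4 - 18*x^3 - 9*x^2 + 18*x + 9) dx. Term by term:
    ∫_0^3 9*x^4 dx = 2187/5;  ∫_0^3 -18*x^3 dx = -729/2;  ∫_0^3 -9*x^2 dx = -81;
    ∫_0^3 18*x dx = 81;  ∫_0^3 9 dx = 27.
  Sum: 2187/5 − 729/2 − 81 + 81 + 27 = 999/10.
  ∫_0^3 u'(x)^2 dx = ∫_0^3 (36*x^2 - 36*x + 9) dx. Term by term:
    ∫_0^3 36*x^2 dx = 324;  ∫_0^3 -36*x dx = -162;  ∫_0^3 9 dx = 27.
  Sum: 324 − 162 + 27 = 189.
Adding: ||u||_{H^1}^2 = 999/10 + 189 = 2889/10.


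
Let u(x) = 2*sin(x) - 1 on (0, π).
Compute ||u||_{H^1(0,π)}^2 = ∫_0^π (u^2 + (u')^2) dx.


||u||_{H^1(0,π)}^2 = -8 + 5*π

u'(x) = 2*cos(x).
Expand u² and (u')² and integrate term by term on (0, π), using: for integers n ≥ 1, ∫_0^π sin²(nx) dx = ∫_0^π cos²(nx) dx = π/2; for n ≠ n', ∫_0^π sin(nx)sin(n'x) dx = ∫_0^π cos(nx)cos(n'x) dx = 0; and by product-to-sum, ∫_0^π sin(nx)cos(n'x) dx = ½∫_0^π [sin((n+n')x) + sin((n−n')x)] dx, which is 0 when n+n' is even and 2n/(n²−n'²) when n+n' is odd (it need not vanish on (0, π)). For the constant mode: ∫_0^π 1 dx = π, ∫_0^π cos(nx) dx = 0, ∫_0^π sin(nx) dx = (1−(−1)^n)/n.
  u² squared terms: (-1)²·∫1 dx = 1·π = π;  (2)²·∫sin(x)² dx = 4·π/2 = 2*π.
  u² cross terms: 2·(-1)·(2)·∫1·sin(x) dx = -4·(2) = -8.
  So ∫_0^π u² dx = π + 2*π − 8 = -8 + 3*π.
  (u')² squared terms: (2)²·∫cos(x)² dx = 4·π/2 = 2*π.
  So ∫_0^π (u')² dx = 2*π.
||u||_{H^1}^2 = (-8 + 3*π) + (2*π) = -8 + 5*π.


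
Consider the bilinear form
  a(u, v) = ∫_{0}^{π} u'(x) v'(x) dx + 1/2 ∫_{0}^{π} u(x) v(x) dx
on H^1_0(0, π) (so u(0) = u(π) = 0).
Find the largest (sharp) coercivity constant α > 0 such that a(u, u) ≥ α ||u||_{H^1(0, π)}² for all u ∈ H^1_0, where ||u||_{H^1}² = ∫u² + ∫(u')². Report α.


α = 3/4

Coercivity of a(·,·) on H^1_0(0, π) means a(u, u) ≥ α ||u||_{H^1}² for every u ∈ H^1_0.
The interval has length L = π, and Poincaré/coercivity depend only on L. Here a(u, u) = ∫(u')² + (1/2)·∫u².
Here 0 < c = 1/2 < 1. The condition a(u,u) ≥ α||u||_{H^1}² reads (1−α)∫(u')² ≥ (α−c)∫u². Any admissible α is ≤ 1 (rapidly oscillating u have ∫u²/∫(u')² → 0), and α = 1 would force 0 ≥ (1−c)∫u², impossible since c < 1; so 1−α > 0. By the sharp Poincaré inequality on H^1_0 of an interval of length L, ∫(u')² ≥ (π/L)²∫u² with equality for the first sine mode sin(π(x−x₀)/L) (x₀ the left endpoint), so the inequality holds for all u iff (1−α)(π/L)² ≥ α − c, i.e. α ≤ ((π/L)² + c)/((π/L)² + 1) = (1 + c(L/π)²)/(1 + (L/π)²). With (π/L)² = 1 and c = 1/2, the largest admissible constant is α = ((π/L)² + c)/((π/L)² + 1).
Simplifying, α = 3/4.


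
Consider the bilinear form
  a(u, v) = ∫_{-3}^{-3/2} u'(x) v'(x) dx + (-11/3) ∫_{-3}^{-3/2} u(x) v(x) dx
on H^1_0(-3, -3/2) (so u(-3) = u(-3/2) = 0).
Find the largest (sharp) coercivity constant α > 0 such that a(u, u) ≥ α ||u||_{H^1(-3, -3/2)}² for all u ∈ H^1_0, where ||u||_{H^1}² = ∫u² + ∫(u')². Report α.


α = (-33 + 4*π^2)/(9 + 4*π^2)

Coercivity of a(·,·) on H^1_0(-3, -3/2) means a(u, u) ≥ α ||u||_{H^1}² for every u ∈ H^1_0.
The interval has length L = 3/2, and Poincaré/coercivity depend only on L. Here a(u, u) = ∫(u')² + (-11/3)·∫u².
Here c = -11/3 < 0 with |c| < (π/L)² = 4*π^2/9, so coercivity still holds. The condition a(u,u) ≥ α||u||_{H^1}² reads (1−α)∫(u')² ≥ (α−c)∫u². Any admissible α is ≤ 1 (rapidly oscillating u have ∫u²/∫(u')² → 0), and α = 1 would force 0 ≥ (1−c)∫u², impossible since c < 1; so 1−α > 0. By the sharp Poincaré inequality on H^1_0 of an interval of length L, ∫(u')² ≥ (π/L)²∫u² with equality for the first sine mode sin(π(x−x₀)/L) (x₀ the left endpoint), so the inequality holds for all u iff (1−α)(π/L)² ≥ α − c, i.e. α ≤ ((π/L)² + c)/((π/L)² + 1) = (1 + c(L/π)²)/(1 + (L/π)²). (Direct route, valid since c ≤ 0: Poincaré gives c∫u² ≥ c(L/π)²∫(u')², so a(u,u) ≥ (1 + c(L/π)²)∫(u')², while ||u||_{H^1}² ≤ (1 + (L/π)²)∫(u')²; dividing yields the same α.) With (π/L)² = 4*π^2/9 and c = -11/3, the largest admissible constant is α = ((π/L)² + c)/((π/L)² + 1).
Simplifying, α = (-33 + 4*π^2)/(9 + 4*π^2).


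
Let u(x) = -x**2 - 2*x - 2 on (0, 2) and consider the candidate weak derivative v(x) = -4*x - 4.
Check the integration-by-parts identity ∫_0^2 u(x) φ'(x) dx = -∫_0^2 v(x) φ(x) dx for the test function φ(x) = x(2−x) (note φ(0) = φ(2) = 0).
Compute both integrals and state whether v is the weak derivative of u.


LHS = 16/3, RHS = 32/3. No, v is not the weak derivative of u.

u(x) = -x**2 - 2*x - 2, classical derivative u'(x) = -2*x - 2.
φ(x) = x(2−x), so φ'(x) = 2 - 2*x.
Note φ(0) = φ(2) = 0, so the boundary term u·φ vanishes.
LHS = ∫_0^2 u(x) φ'(x) dx = ∫_0^2 (2*x^3 + 2*x^2 - 4) dx. Term by term:
  ∫_0^2 2*x^3 dx = 8;  ∫_0^2 2*x^2 dx = 16/3;  ∫_0^2 -4 dx = -8.
Sum: 8 + 16/3 − 8 = 16/3.
So LHS = 16/3.
∫_0^2 v(x) φ(x) dx = ∫_0^2 (4*x^3 - 4*x^2 - 8*x) dx. Term by term:
  ∫_0^2 4*x^3 dx = 16;  ∫_0^2 -4*x^2 dx = -32/3;  ∫_0^2 -8*x dx = -16.
Sum: 16 − 32/3 − 16 = -32/3.
So RHS = -∫_0^2 v(x) φ(x) dx = 32/3.
LHS − RHS = -16/3 ≠ 0, so the identity fails.
(For a valid weak derivative the identity must hold for EVERY test function, in particular this one. The failure shows v is NOT the weak derivative of u.)
Correct weak derivative would be u'(x) = -2*x - 2.


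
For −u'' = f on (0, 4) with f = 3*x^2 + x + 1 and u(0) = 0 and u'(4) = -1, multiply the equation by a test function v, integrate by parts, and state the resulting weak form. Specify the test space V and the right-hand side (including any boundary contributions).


V = {v ∈ H^1(0, 4) : v(0) = 0} (test functions vanish at x = 0 where u is specified); weak form: ∫_0^4 u'v' dx = ∫_0^4 (3*x^2 + x + 1) v dx − v(4) for all v ∈ V.

Multiply both sides by a test function v and integrate from 0 to 4:
  ∫_0^4 −u''(x) v(x) dx = ∫_0^4 f(x) v(x) dx.
Integrate the LHS by parts once:
  ∫_0^4 −u'' v dx = −[u'(x) v(x)]_0^4 + ∫_0^4 u'(x) v'(x) dx.
Thus ∫_0^4 u'(x) v'(x) dx = ∫_0^4 f(x) v(x) dx + [u'(x) v(x)]_0^4.
Choose V so that boundary terms are either known or forced to vanish.
Mixed BC: u(0) = 0 (Dirichlet) and u'(4) = -1 (Neumann). Define V = {v ∈ H^1(0, 4) : v(0) = 0}. Then [u' v]_0^4 = u'(4)·v(4) − u'(0)·0 = − v(4).
Weak formulation: find u (satisfying any essential BC) such that ∫_0^4 u'(x) v'(x) dx = ∫_0^4 f v dx − v(4) for all v ∈ V (Dirichlet at 0 absorbed into V; Neumann datum at x = 4 contributes the boundary term).
Substituting f(x) = 3*x^2 + x + 1, the right-hand side is ∫_0^4 (3*x^2 + x + 1) v dx − v(4).


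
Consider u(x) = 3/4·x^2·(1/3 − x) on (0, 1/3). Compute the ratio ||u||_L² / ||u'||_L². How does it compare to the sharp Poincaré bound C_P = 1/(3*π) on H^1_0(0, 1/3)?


||u||_L² / ||u'||_L² = sqrt(14)/42 < C_P = 1/(3*π).

u(x) = 3/4·x^2·(1/3 − x), so u'(x) = x*(2 - 9*x)/4.
u(x) = 3/4·x^2·(1/3 − x) vanishes at x = 0 and x = 1/3, so u ∈ H^1_0(0, 1/3). Differentiate via the product rule and integrate the resulting polynomials term by term.
  ∫_0^1/3 u² dx = ∫_0^1/3 (9*x^6/16 - 3*x^5/8 + x^4/16) dx. Term by term:
    ∫_0^1/3 9*x^6/16 dx = 1/27216;  ∫_0^1/3 -3*x^5/8 dx = -1/11664;  ∫_0^1/3 x^4/16 dx = 1/19440.
  Sum: 1/27216 − 1/11664 + 1/19440 = 1/408240.
  ∫_0^1/3 (u')² dx = ∫_0^1/3 (81*x^4/16 - 9*x^3/4 + x^2/4) dx. Term by term:
    ∫_0^1/3 81*x^4/16 dx = 1/240;  ∫_0^1/3 -9*x^3/4 dx = -1/144;  ∫_0^1/3 x^2/4 dx = 1/324.
  Sum: 1/240 − 1/144 + 1/324 = 1/3240.
∫_0^1/3 u² dx = 1/408240, so ||u||_L² = sqrt(35)/3780.
∫_0^1/3 (u')² dx = 1/3240, so ||u'||_L² = sqrt(10)/180.
Ratio ||u||_L² / ||u'||_L² = sqrt(14)/42.
Sharp Poincaré constant on H^1_0(0, 1/3) is C_P = L/π = 1/(3*π), achieved by sin(3*π·x).
A polynomial bump cannot attain the sharp Poincaré constant (only the first sine eigenfunction does), so the ratio is strictly less than C_P, consistent with ||u||_L² ≤ C_P ||u'||_L².


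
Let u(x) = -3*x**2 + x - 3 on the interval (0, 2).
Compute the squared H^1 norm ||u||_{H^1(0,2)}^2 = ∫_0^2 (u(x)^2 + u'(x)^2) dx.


||u||_{H^1}^2 = 2464/15

The H^1 norm (squared) on an interval (0, L) is
  ||u||_{H^1}^2 = ∫_0^L u(x)^2 dx + ∫_0^L u'(x)^2 dx.
Compute u'(x) = 1 - 6*x.
Then u(x)^2 = 9*x**4 - 6*x**3 + 19*x**2 - 6*x + 9 and u'(x)^2 = 36*x**2 - 12*x + 1.
Integrate each monomial from 0 to 2 using ∫_0^2 c·x^n dx = c·2^(n+1)/(n+1):
  ∫_0^2 u(x)^2 dx = ∫_0^2 (9*x^4 - 6*x^3 + 19*x^2 - 6*x + 9) dx. Term by term:
    ∫_0^2 9*x^4 dx = 288/5;  ∫_0^2 -6*x^3 dx = -24;  ∫_0^2 19*x^2 dx = 152/3;
    ∫_0^2 -6*x dx = -12;  ∫_0^2 9 dx = 18.
  Sum: 288/5 − 24 + 152/3 − 12 + 18 = 1354/15.
  ∫_0^2 u'(x)^2 dx = ∫_0^2 (36*x^2 - 12*x + 1) dx. Term by term:
    ∫_0^2 36*x^2 dx = 96;  ∫_0^2 -12*x dx = -24;  ∫_0^2 1 dx = 2.
  Sum: 96 − 24 + 2 = 74.
Adding: ||u||_{H^1}^2 = 1354/15 + 74 = 2464/15.


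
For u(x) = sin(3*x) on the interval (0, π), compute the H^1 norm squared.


||u||_{H^1(0,π)}^2 = 5*π

u'(x) = 3*cos(3*x).
Expand u² and (u')² and integrate term by term on (0, π), using: for integers n ≥ 1, ∫_0^π sin²(nx) dx = ∫_0^π cos²(nx) dx = π/2; for n ≠ n', ∫_0^π sin(nx)sin(n'x) dx = ∫_0^π cos(nx)cos(n'x) dx = 0; and by product-to-sum, ∫_0^π sin(nx)cos(n'x) dx = ½∫_0^π [sin((n+n')x) + sin((n−n')x)] dx, which is 0 when n+n' is even and 2n/(n²−n'²) when n+n' is odd (it need not vanish on (0, π)).
  u² squared terms: (1)²·∫sin(3x)² dx = 1·π/2 = π/2.
  So ∫_0^π u² dx = π/2.
  (u')² squared terms: (3)²·∫cos(3x)² dx = 9·π/2 = 9*π/2.
  So ∫_0^π (u')² dx = 9*π/2.
||u||_{H^1}^2 = (π/2) + (9*π/2) = 5*π.


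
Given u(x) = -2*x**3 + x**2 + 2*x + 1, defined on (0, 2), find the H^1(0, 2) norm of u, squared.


||u||_{H^1}^2 = 4086/35

The H^1 norm (squared) on an interval (0, L) is
  ||u||_{H^1}^2 = ∫_0^L u(x)^2 dx + ∫_0^L u'(x)^2 dx.
Compute u'(x) = -6*x**2 + 2*x + 2.
Then u(x)^2 = 4*x**6 - 4*x**5 - 7*x**4 + 6*x**2 + 4*x + 1 and u'(x)^2 = 36*x**4 - 24*x**3 - 20*x**2 + 8*x + 4.
Integrate each monomial from 0 to 2 using ∫_0^2 c·x^n dx = c·2^(n+1)/(n+1):
  ∫_0^2 u(x)^2 dx = ∫_0^2 (4*x^6 - 4*x^5 - 7*x^4 + 6*x^2 + 4*x + 1) dx. Term by term:
    ∫_0^2 4*x^6 dx = 512/7;  ∫_0^2 -4*x^5 dx = -128/3;  ∫_0^2 -7*x^4 dx = -224/5;
    ∫_0^2 6*x^2 dx = 16;  ∫_0^2 4*x dx = 8;  ∫_0^2 1 dx = 2.
  Sum: 512/7 − 128/3 − 224/5 + 16 + 8 + 2 = 1226/105.
  ∫_0^2 u'(x)^2 dx = ∫_0^2 (36*x^4 - 24*x^3 - 20*x^2 + 8*x + 4) dx. Term by term:
    ∫_0^2 36*x^4 dx = 1152/5;  ∫_0^2 -24*x^3 dx = -96;  ∫_0^2 -20*x^2 dx = -160/3;
    ∫_0^2 8*x dx = 16;  ∫_0^2 4 dx = 8.
  Sum: 1152/5 − 96 − 160/3 + 16 + 8 = 1576/15.
Adding: ||u||_{H^1}^2 = 1226/105 + 1576/15 = 4086/35.


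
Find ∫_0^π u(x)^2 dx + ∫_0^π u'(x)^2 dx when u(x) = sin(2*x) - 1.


||u||_{H^1(0,π)}^2 = 7*π/2

u'(x) = 2*cos(2*x).
Expand u² and (u')² and integrate term by term on (0, π), using: for integers n ≥ 1, ∫_0^π sin²(nx) dx = ∫_0^π cos²(nx) dx = π/2; for n ≠ n', ∫_0^π sin(nx)sin(n'x) dx = ∫_0^π cos(nx)cos(n'x) dx = 0; and by product-to-sum, ∫_0^π sin(nx)cos(n'x) dx = ½∫_0^π [sin((n+n')x) + sin((n−n')x)] dx, which is 0 when n+n' is even and 2n/(n²−n'²) when n+n' is odd (it need not vanish on (0, π)). For the constant mode: ∫_0^π 1 dx = π, ∫_0^π cos(nx) dx = 0, ∫_0^π sin(nx) dx = (1−(−1)^n)/n.
  u² squared terms: (-1)²·∫1 dx = 1·π = π;  (1)²·∫sin(2x)² dx = 1·π/2 = π/2.
  u² cross terms: 2·(-1)·(1)·∫1·sin(2x) dx = -2·(0) = 0.
  So ∫_0^π u² dx = π + π/2 + 0 = 3*π/2.
  (u')² squared terms: (2)²·∫cos(2x)² dx = 4·π/2 = 2*π.
  So ∫_0^π (u')² dx = 2*π.
||u||_{H^1}^2 = (3*π/2) + (2*π) = 7*π/2.


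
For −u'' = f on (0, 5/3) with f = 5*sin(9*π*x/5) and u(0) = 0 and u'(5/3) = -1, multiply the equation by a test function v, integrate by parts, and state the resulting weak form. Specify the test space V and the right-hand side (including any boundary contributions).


V = {v ∈ H^1(0, 5/3) : v(0) = 0} (test functions vanish at x = 0 where u is specified); weak form: ∫_0^5/3 u'v' dx = ∫_0^5/3 (5*sin(9*π*x/5)) v dx − v(5/3) for all v ∈ V.

Multiply both sides by a test function v and integrate from 0 to 5/3:
  ∫_0^5/3 −u''(x) v(x) dx = ∫_0^5/3 f(x) v(x) dx.
Integrate the LHS by parts once:
  ∫_0^5/3 −u'' v dx = −[u'(x) v(x)]_0^5/3 + ∫_0^5/3 u'(x) v'(x) dx.
Thus ∫_0^5/3 u'(x) v'(x) dx = ∫_0^5/3 f(x) v(x) dx + [u'(x) v(x)]_0^5/3.
Choose V so that boundary terms are either known or forced to vanish.
Mixed BC: u(0) = 0 (Dirichlet) and u'(5/3) = -1 (Neumann). Define V = {v ∈ H^1(0, 5/3) : v(0) = 0}. Then [u' v]_0^5/3 = u'(5/3)·v(5/3) − u'(0)·0 = − v(5/3).
Weak formulation: find u (satisfying any essential BC) such that ∫_0^5/3 u'(x) v'(x) dx = ∫_0^5/3 f v dx − v(5/3) for all v ∈ V (Dirichlet at 0 absorbed into V; Neumann datum at x = 5/3 contributes the boundary term).
Substituting f(x) = 5*sin(9*π*x/5), the right-hand side is ∫_0^5/3 (5*sin(9*π*x/5)) v dx − v(5/3).


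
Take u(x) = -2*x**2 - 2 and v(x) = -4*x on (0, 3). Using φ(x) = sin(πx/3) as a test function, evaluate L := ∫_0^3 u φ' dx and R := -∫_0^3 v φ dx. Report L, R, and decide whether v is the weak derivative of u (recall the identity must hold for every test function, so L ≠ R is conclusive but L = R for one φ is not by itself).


LHS = 36/π, RHS = 36/π. Yes, v = u' weakly.

u(x) = -2*x**2 - 2, classical derivative u'(x) = -4*x.
φ(x) = sin(πx/3), so φ'(x) = π*cos(π*x/3)/3.
Note φ(0) = φ(3) = 0, so the boundary term u·φ vanishes.
LHS = ∫_0^3 u(x) φ'(x) dx = ∫_0^3 (-2*π*x^2*cos(π*x/3)/3 - 2*π*cos(π*x/3)/3) dx. Term by term:
  ∫_0^3 -2*π*cos(π*x/3)/3 dx = 0;  ∫_0^3 -2*π*x^2*cos(π*x/3)/3 dx = 36/π.
Sum: 0 + 36/π = 36/π.
So LHS = 36/π.
∫_0^3 v(x) φ(x) dx = ∫_0^3 (-4*x*sin(π*x/3)) dx. Term by term:
  ∫_0^3 -4*x*sin(π*x/3) dx = -36/π.
So RHS = -∫_0^3 v(x) φ(x) dx = 36/π.
LHS = RHS, so the identity holds for this test φ.
Moreover u is smooth here and v(x) = u'(x) = -4*x pointwise, so the identity holds for every test function. Hence v is the weak derivative of u.


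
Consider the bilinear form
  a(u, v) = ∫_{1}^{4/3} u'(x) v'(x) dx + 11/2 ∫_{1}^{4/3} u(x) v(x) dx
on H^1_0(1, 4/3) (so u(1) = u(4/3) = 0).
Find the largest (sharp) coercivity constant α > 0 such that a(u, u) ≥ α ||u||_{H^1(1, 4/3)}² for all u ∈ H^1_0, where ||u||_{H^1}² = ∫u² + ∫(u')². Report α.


α = 1

Coercivity of a(·,·) on H^1_0(1, 4/3) means a(u, u) ≥ α ||u||_{H^1}² for every u ∈ H^1_0.
The interval has length L = 1/3, and Poincaré/coercivity depend only on L. Here a(u, u) = ∫(u')² + (11/2)·∫u².
Here c = 11/2 ≥ 1, so a(u,u) = ∫(u')² + c∫u² ≥ ∫(u')² + ∫u² = ||u||_{H^1}², i.e. α = 1 works. No larger α is possible: a(u,u) ≥ α||u||_{H^1}² means (1−α)∫(u')² ≥ (α−c)∫u², and for the modes u_n = sin(nπ(x−x₀)/L) (x₀ the left endpoint) one has ∫u_n²/∫(u_n')² = (L/(nπ))² → 0, so a(u_n,u_n)/||u_n||_{H^1}² → 1. Hence the optimal constant is α = 1.
Therefore α = 1.


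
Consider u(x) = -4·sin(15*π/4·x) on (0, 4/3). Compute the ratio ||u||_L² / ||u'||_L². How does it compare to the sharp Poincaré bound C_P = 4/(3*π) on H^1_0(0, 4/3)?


||u||_L² / ||u'||_L² = 4/(15*π) < C_P = 4/(3*π).

u(x) = -4·sin(15*π/4·x), so u'(x) = -15*π*cos(15*π*x/4).
Writing u(x) = A·sin(kπx/L) with A = -4 and k = 5, use ∫_0^L sin²(kπx/L) dx = L/2 and ∫_0^L cos²(kπx/L) dx = L/2.
u² = 16·sin²(15*π/4·x) and (u')² = 225*π^2·cos²(15*π/4·x), and each of sin², cos² integrates to L/2 = 2/3 over (0, 4/3).
∫_0^4/3 u² dx = 32/3, so ||u||_L² = 4*sqrt(6)/3.
∫_0^4/3 (u')² dx = 150*π^2, so ||u'||_L² = 5*sqrt(6)*π.
Ratio ||u||_L² / ||u'||_L² = 4/(15*π).
Sharp Poincaré constant on H^1_0(0, 4/3) is C_P = L/π = 4/(3*π), achieved by sin(3*π/4·x).
This is the k = 5 harmonic; the ratio L/(kπ) is strictly less than C_P = L/π, consistent with the sharp inequality ||u||_L² ≤ C_P ||u'||_L².


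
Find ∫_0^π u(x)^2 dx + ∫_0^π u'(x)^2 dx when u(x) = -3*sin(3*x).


||u||_{H^1(0,π)}^2 = 45*π

u'(x) = -9*cos(3*x).
Expand u² and (u')² and integrate term by term on (0, π), using: for integers n ≥ 1, ∫_0^π sin²(nx) dx = ∫_0^π cos²(nx) dx = π/2; for n ≠ n', ∫_0^π sin(nx)sin(n'x) dx = ∫_0^π cos(nx)cos(n'x) dx = 0; and by product-to-sum, ∫_0^π sin(nx)cos(n'x) dx = ½∫_0^π [sin((n+n')x) + sin((n−n')x)] dx, which is 0 when n+n' is even and 2n/(n²−n'²) when n+n' is odd (it need not vanish on (0, π)).
  u² squared terms: (-3)²·∫sin(3x)² dx = 9·π/2 = 9*π/2.
  So ∫_0^π u² dx = 9*π/2.
  (u')² squared terms: (-9)²·∫cos(3x)² dx = 81·π/2 = 81*π/2.
  So ∫_0^π (u')² dx = 81*π/2.
||u||_{H^1}^2 = (9*π/2) + (81*π/2) = 45*π.


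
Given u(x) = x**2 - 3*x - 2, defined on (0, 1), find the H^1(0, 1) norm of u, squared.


||u||_{H^1}^2 = 147/10

The H^1 norm (squared) on an interval (0, L) is
  ||u||_{H^1}^2 = ∫_0^L u(x)^2 dx + ∫_0^L u'(x)^2 dx.
Compute u'(x) = 2*x - 3.
Then u(x)^2 = x**4 - 6*x**3 + 5*x**2 + 12*x + 4 and u'(x)^2 = 4*x**2 - 12*x + 9.
Integrate each monomial from 0 to 1 using ∫_0^1 c·x^n dx = c·1^(n+1)/(n+1):
  ∫_0^1 u(x)^2 dx = ∫_0^1 (x^4 - 6*x^3 + 5*x^2 + 12*x + 4) dx. Term by term:
    ∫_0^1 x^4 dx = 1/5;  ∫_0^1 -6*x^3 dx = -3/2;  ∫_0^1 5*x^2 dx = 5/3;
    ∫_0^1 12*x dx = 6;  ∫_0^1 4 dx = 4.
  Sum: 1/5 − 3/2 + 5/3 + 6 + 4 = 311/30.
  ∫_0^1 u'(x)^2 dx = ∫_0^1 (4*x^2 - 12*x + 9) dx. Term by term:
    ∫_0^1 4*x^2 dx = 4/3;  ∫_0^1 -12*x dx = -6;  ∫_0^1 9 dx = 9.
  Sum: 4/3 − 6 + 9 = 13/3.
Adding: ||u||_{H^1}^2 = 311/30 + 13/3 = 147/10.


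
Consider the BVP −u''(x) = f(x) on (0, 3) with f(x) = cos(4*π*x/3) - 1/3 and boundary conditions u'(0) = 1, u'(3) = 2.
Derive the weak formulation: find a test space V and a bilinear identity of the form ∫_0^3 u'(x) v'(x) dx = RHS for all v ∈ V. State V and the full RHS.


V = H^1(0, 3) (v unrestricted at boundary; u is determined up to an additive constant); weak form: ∫_0^3 u'v' dx = ∫_0^3 (cos(4*π*x/3) - 1/3) v dx + 2·v(3) − v(0) for all v ∈ V.

Multiply both sides by a test function v and integrate from 0 to 3:
  ∫_0^3 −u''(x) v(x) dx = ∫_0^3 f(x) v(x) dx.
Integrate the LHS by parts once:
  ∫_0^3 −u'' v dx = −[u'(x) v(x)]_0^3 + ∫_0^3 u'(x) v'(x) dx.
Thus ∫_0^3 u'(x) v'(x) dx = ∫_0^3 f(x) v(x) dx + [u'(x) v(x)]_0^3.
Choose V so that boundary terms are either known or forced to vanish.
u has inhomogeneous Neumann u'(0) = 1, u'(3) = 2. [u' v]_0^3 = (2)·v(3) − (1)·v(0) = 2·v(3) − v(0). Take V = H^1(0, 3); boundary term becomes part of RHS.
Weak formulation: find u (satisfying any essential BC) such that ∫_0^3 u'(x) v'(x) dx = ∫_0^3 f v dx + 2·v(3) − v(0) for all v ∈ V (Neumann data are natural BCs: they enter the RHS as boundary terms).
Substituting f(x) = cos(4*π*x/3) - 1/3, the right-hand side is ∫_0^3 (cos(4*π*x/3) - 1/3) v dx + 2·v(3) − v(0).
Compatibility check (pure Neumann): taking v ≡ 1 ∈ V gives 0 = ∫_0^3 f dx + (2) − (1), i.e. ∫_0^3 f dx must equal u'(0) − u'(3) = -1. Indeed ∫_0^3 (cos(4*π*x/3) - 1/3) dx = -1, so the data are compatible. The solution is then unique only up to an additive constant (fix it e.g. by requiring ∫_0^3 u dx = 0).


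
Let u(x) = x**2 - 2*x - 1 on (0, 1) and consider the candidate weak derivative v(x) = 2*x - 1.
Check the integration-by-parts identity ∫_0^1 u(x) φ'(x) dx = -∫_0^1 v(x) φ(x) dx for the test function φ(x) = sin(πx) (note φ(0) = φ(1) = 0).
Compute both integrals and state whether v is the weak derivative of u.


LHS = 2/π, RHS = 0. No, v is not the weak derivative of u.

u(x) = x**2 - 2*x - 1, classical derivative u'(x) = 2*x - 2.
φ(x) = sin(πx), so φ'(x) = π*cos(π*x).
Note φ(0) = φ(1) = 0, so the boundary term u·φ vanishes.
LHS = ∫_0^1 u(x) φ'(x) dx = ∫_0^1 (π*x^2*cos(π*x) - 2*π*x*cos(π*x) - π*cos(π*x)) dx. Term by term:
  ∫_0^1 -π*cos(π*x) dx = 0;  ∫_0^1 π*x^2*cos(π*x) dx = -2/π;  ∫_0^1 -2*π*x*cos(π*x) dx = 4/π.
Sum: 0 − 2/π + 4/π = 2/π.
So LHS = 2/π.
∫_0^1 v(x) φ(x) dx = ∫_0^1 (2*x*sin(π*x) - sin(π*x)) dx. Term by term:
  ∫_0^1 -sin(π*x) dx = -2/π;  ∫_0^1 2*x*sin(π*x) dx = 2/π.
Sum: -2/π + 2/π = 0.
So RHS = -∫_0^1 v(x) φ(x) dx = 0.
LHS − RHS = 2/π ≠ 0, so the identity fails.
(For a valid weak derivative the identity must hold for EVERY test function, in particular this one. The failure shows v is NOT the weak derivative of u.)
Correct weak derivative would be u'(x) = 2*x - 2.


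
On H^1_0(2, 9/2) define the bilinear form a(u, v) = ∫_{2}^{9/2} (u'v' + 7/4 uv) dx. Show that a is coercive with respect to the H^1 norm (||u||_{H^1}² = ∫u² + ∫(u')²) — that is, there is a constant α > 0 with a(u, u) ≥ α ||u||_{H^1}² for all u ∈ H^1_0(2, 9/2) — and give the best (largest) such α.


α = 1

Coercivity of a(·,·) on H^1_0(2, 9/2) means a(u, u) ≥ α ||u||_{H^1}² for every u ∈ H^1_0.
The interval has length L = 5/2, and Poincaré/coercivity depend only on L. Here a(u, u) = ∫(u')² + (7/4)·∫u².
Here c = 7/4 ≥ 1, so a(u,u) = ∫(u')² + c∫u² ≥ ∫(u')² + ∫u² = ||u||_{H^1}², i.e. α = 1 works. No larger α is possible: a(u,u) ≥ α||u||_{H^1}² means (1−α)∫(u')² ≥ (α−c)∫u², and for the modes u_n = sin(nπ(x−x₀)/L) (x₀ the left endpoint) one has ∫u_n²/∫(u_n')² = (L/(nπ))² → 0, so a(u_n,u_n)/||u_n||_{H^1}² → 1. Hence the optimal constant is α = 1.
Therefore α = 1.


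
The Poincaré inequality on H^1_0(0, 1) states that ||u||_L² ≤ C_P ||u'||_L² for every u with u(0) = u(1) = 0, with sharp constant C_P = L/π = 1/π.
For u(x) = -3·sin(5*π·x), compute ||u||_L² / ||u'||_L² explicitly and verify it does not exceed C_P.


||u||_L² / ||u'||_L² = 1/(5*π) < C_P = 1/π.

u(x) = -3·sin(5*π·x), so u'(x) = -15*π*cos(5*π*x).
Writing u(x) = A·sin(kπx/L) with A = -3 and k = 5, use ∫_0^L sin²(kπx/L) dx = L/2 and ∫_0^L cos²(kπx/L) dx = L/2.
u² = 9·sin²(5*π·x) and (u')² = 225*π^2·cos²(5*π·x), and each of sin², cos² integrates to L/2 = 1/2 over (0, 1).
∫_0^1 u² dx = 9/2, so ||u||_L² = 3*sqrt(2)/2.
∫_0^1 (u')² dx = 225*π^2/2, so ||u'||_L² = 15*sqrt(2)*π/2.
Ratio ||u||_L² / ||u'||_L² = 1/(5*π).
Sharp Poincaré constant on H^1_0(0, 1) is C_P = L/π = 1/π, achieved by sin(π·x).
This is the k = 5 harmonic; the ratio L/(kπ) is strictly less than C_P = L/π, consistent with the sharp inequality ||u||_L² ≤ C_P ||u'||_L².


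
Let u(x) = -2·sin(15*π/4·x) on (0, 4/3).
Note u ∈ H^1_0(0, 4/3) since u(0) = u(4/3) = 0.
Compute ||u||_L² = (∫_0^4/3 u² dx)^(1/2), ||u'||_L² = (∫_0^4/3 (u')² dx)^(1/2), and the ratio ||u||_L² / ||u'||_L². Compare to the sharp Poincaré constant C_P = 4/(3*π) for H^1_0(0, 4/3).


||u||_L² / ||u'||_L² = 4/(15*π) < C_P = 4/(3*π).

u(x) = -2·sin(15*π/4·x), so u'(x) = -15*π*cos(15*π*x/4)/2.
Writing u(x) = A·sin(kπx/L) with A = -2 and k = 5, use ∫_0^L sin²(kπx/L) dx = L/2 and ∫_0^L cos²(kπx/L) dx = L/2.
u² = 4·sin²(15*π/4·x) and (u')² = 225*π^2/4·cos²(15*π/4·x), and each of sin², cos² integrates to L/2 = 2/3 over (0, 4/3).
∫_0^4/3 u² dx = 8/3, so ||u||_L² = 2*sqrt(6)/3.
∫_0^4/3 (u')² dx = 75*π^2/2, so ||u'||_L² = 5*sqrt(6)*π/2.
Ratio ||u||_L² / ||u'||_L² = 4/(15*π).
Sharp Poincaré constant on H^1_0(0, 4/3) is C_P = L/π = 4/(3*π), achieved by sin(3*π/4·x).
This is the k = 5 harmonic; the ratio L/(kπ) is strictly less than C_P = L/π, consistent with the sharp inequality ||u||_L² ≤ C_P ||u'||_L².


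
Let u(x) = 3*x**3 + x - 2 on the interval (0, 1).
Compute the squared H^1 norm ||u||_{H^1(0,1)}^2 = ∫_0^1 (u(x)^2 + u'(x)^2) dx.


||u||_{H^1}^2 = 2627/105

The H^1 norm (squared) on an interval (0, L) is
  ||u||_{H^1}^2 = ∫_0^L u(x)^2 dx + ∫_0^L u'(x)^2 dx.
Compute u'(x) = 9*x**2 + 1.
Then u(x)^2 = 9*x**6 + 6*x**4 - 12*x**3 + x**2 - 4*x + 4 and u'(x)^2 = 81*x**4 + 18*x**2 + 1.
Integrate each monomial from 0 to 1 using ∫_0^1 c·x^n dx = c·1^(n+1)/(n+1):
  ∫_0^1 u(x)^2 dx = ∫_0^1 (9*x^6 + 6*x^4 - 12*x^3 + x^2 - 4*x + 4) dx. Term by term:
    ∫_0^1 9*x^6 dx = 9/7;  ∫_0^1 6*x^4 dx = 6/5;  ∫_0^1 -12*x^3 dx = -3;
    ∫_0^1 x^2 dx = 1/3;  ∫_0^1 -4*x dx = -2;  ∫_0^1 4 dx = 4.
  Sum: 9/7 + 6/5 − 3 + 1/3 − 2 + 4 = 191/105.
  ∫_0^1 u'(x)^2 dx = ∫_0^1 (81*x^4 + 18*x^2 + 1) dx. Term by term:
    ∫_0^1 81*x^4 dx = 81/5;  ∫_0^1 18*x^2 dx = 6;  ∫_0^1 1 dx = 1.
  Sum: 81/5 + 6 + 1 = 116/5.
Adding: ||u||_{H^1}^2 = 191/105 + 116/5 = 2627/105.


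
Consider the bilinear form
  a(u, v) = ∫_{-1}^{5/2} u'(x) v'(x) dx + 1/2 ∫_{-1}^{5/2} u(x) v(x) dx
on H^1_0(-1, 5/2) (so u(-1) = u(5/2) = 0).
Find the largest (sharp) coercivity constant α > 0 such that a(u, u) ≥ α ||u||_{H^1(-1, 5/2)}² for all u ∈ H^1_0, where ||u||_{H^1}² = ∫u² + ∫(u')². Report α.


α = (49 + 8*π^2)/(2*(4*π^2 + 49))

Coercivity of a(·,·) on H^1_0(-1, 5/2) means a(u, u) ≥ α ||u||_{H^1}² for every u ∈ H^1_0.
The interval has length L = 7/2, and Poincaré/coercivity depend only on L. Here a(u, u) = ∫(u')² + (1/2)·∫u².
Here 0 < c = 1/2 < 1. The condition a(u,u) ≥ α||u||_{H^1}² reads (1−α)∫(u')² ≥ (α−c)∫u². Any admissible α is ≤ 1 (rapidly oscillating u have ∫u²/∫(u')² → 0), and α = 1 would force 0 ≥ (1−c)∫u², impossible since c < 1; so 1−α > 0. By the sharp Poincaré inequality on H^1_0 of an interval of length L, ∫(u')² ≥ (π/L)²∫u² with equality for the first sine mode sin(π(x−x₀)/L) (x₀ the left endpoint), so the inequality holds for all u iff (1−α)(π/L)² ≥ α − c, i.e. α ≤ ((π/L)² + c)/((π/L)² + 1) = (1 + c(L/π)²)/(1 + (L/π)²). With (π/L)² = 4*π^2/49 and c = 1/2, the largest admissible constant is α = ((π/L)² + c)/((π/L)² + 1).
Simplifying, α = (49 + 8*π^2)/(2*(4*π^2 + 49)).


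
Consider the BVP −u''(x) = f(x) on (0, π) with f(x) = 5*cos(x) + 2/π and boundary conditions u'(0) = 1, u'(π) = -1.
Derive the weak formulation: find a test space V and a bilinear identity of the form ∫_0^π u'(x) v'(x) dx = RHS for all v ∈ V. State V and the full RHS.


V = H^1(0, π) (v unrestricted at boundary; u is determined up to an additive constant); weak form: ∫_0^π u'v' dx = ∫_0^π (5*cos(x) + 2/π) v dx − v(π) − v(0) for all v ∈ V.

Multiply both sides by a test function v and integrate from 0 to π:
  ∫_0^π −u''(x) v(x) dx = ∫_0^π f(x) v(x) dx.
Integrate the LHS by parts once:
  ∫_0^π −u'' v dx = −[u'(x) v(x)]_0^π + ∫_0^π u'(x) v'(x) dx.
Thus ∫_0^π u'(x) v'(x) dx = ∫_0^π f(x) v(x) dx + [u'(x) v(x)]_0^π.
Choose V so that boundary terms are either known or forced to vanish.
u has inhomogeneous Neumann u'(0) = 1, u'(π) = -1. [u' v]_0^π = (-1)·v(π) − (1)·v(0) = − v(π) − v(0). Take V = H^1(0, π); boundary term becomes part of RHS.
Weak formulation: find u (satisfying any essential BC) such that ∫_0^π u'(x) v'(x) dx = ∫_0^π f v dx − v(π) − v(0) for all v ∈ V (Neumann data are natural BCs: they enter the RHS as boundary terms).
Substituting f(x) = 5*cos(x) + 2/π, the right-hand side is ∫_0^π (5*cos(x) + 2/π) v dx − v(π) − v(0).
Compatibility check (pure Neumann): taking v ≡ 1 ∈ V gives 0 = ∫_0^π f dx + (-1) − (1), i.e. ∫_0^π f dx must equal u'(0) − u'(π) = 2. Indeed ∫_0^π (5*cos(x) + 2/π) dx = 2, so the data are compatible. The solution is then unique only up to an additive constant (fix it e.g. by requiring ∫_0^π u dx = 0).


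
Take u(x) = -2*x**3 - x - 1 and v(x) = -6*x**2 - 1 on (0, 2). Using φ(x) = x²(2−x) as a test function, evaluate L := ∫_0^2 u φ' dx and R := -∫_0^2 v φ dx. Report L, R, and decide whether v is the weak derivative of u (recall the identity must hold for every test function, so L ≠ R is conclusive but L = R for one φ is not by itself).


LHS = 212/15, RHS = 212/15. Yes, v = u' weakly.

u(x) = -2*x**3 - x - 1, classical derivative u'(x) = -6*x**2 - 1.
φ(x) = x²(2−x), so φ'(x) = x*(4 - 3*x).
Note φ(0) = φ(2) = 0, so the boundary term u·φ vanishes.
LHS = ∫_0^2 u(x) φ'(x) dx = ∫_0^2 (6*x^5 - 8*x^4 + 3*x^3 - x^2 - 4*x) dx. Term by term:
  ∫_0^2 6*x^5 dx = 64;  ∫_0^2 -8*x^4 dx = -256/5;  ∫_0^2 3*x^3 dx = 12;
  ∫_0^2 -x^2 dx = -8/3;  ∫_0^2 -4*x dx = -8.
Sum: 64 − 256/5 + 12 − 8/3 − 8 = 212/15.
So LHS = 212/15.
∫_0^2 v(x) φ(x) dx = ∫_0^2 (6*x^5 - 12*x^4 + x^3 - 2*x^2) dx. Term by term:
  ∫_0^2 6*x^5 dx = 64;  ∫_0^2 -12*x^4 dx = -384/5;  ∫_0^2 x^3 dx = 4;
  ∫_0^2 -2*x^2 dx = -16/3.
Sum: 64 − 384/5 + 4 − 16/3 = -212/15.
So RHS = -∫_0^2 v(x) φ(x) dx = 212/15.
LHS = RHS, so the identity holds for this test φ.
Moreover u is smooth here and v(x) = u'(x) = -6*x**2 - 1 pointwise, so the identity holds for every test function. Hence v is the weak derivative of u.


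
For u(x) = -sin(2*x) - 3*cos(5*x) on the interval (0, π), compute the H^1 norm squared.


||u||_{H^1(0,π)}^2 = -208/7 + 239*π/2

u'(x) = 15*sin(5*x) - 2*cos(2*x).
Expand u² and (u')² and integrate term by term on (0, π), using: for integers n ≥ 1, ∫_0^π sin²(nx) dx = ∫_0^π cos²(nx) dx = π/2; for n ≠ n', ∫_0^π sin(nx)sin(n'x) dx = ∫_0^π cos(nx)cos(n'x) dx = 0; and by product-to-sum, ∫_0^π sin(nx)cos(n'x) dx = ½∫_0^π [sin((n+n')x) + sin((n−n')x)] dx, which is 0 when n+n' is even and 2n/(n²−n'²) when n+n' is odd (it need not vanish on (0, π)).
  u² squared terms: (-1)²·∫sin(2x)² dx = 1·π/2 = π/2;  (-3)²·∫cos(5x)² dx = 9·π/2 = 9*π/2.
  u² cross terms: 2·(-1)·(-3)·∫sin(2x)·cos(5x) dx = 6·(-4/21) = -8/7.
  So ∫_0^π u² dx = π/2 + 9*π/2 − 8/7 = -8/7 + 5*π.
  (u')² squared terms: (-2)²·∫cos(2x)² dx = 4·π/2 = 2*π;  (15)²·∫sin(5x)² dx = 225·π/2 = 225*π/2.
  (u')² cross terms: 2·(-2)·(15)·∫cos(2x)·sin(5x) dx = -60·(10/21) = -200/7.
  So ∫_0^π (u')² dx = 2*π + 225*π/2 − 200/7 = -200/7 + 229*π/2.
||u||_{H^1}^2 = (-8/7 + 5*π) + (-200/7 + 229*π/2) = -208/7 + 239*π/2.


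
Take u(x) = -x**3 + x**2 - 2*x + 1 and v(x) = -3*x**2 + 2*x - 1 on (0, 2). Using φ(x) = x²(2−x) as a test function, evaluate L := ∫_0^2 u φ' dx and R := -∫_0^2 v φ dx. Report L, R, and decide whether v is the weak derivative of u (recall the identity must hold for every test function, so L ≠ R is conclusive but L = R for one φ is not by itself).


LHS = 88/15, RHS = 68/15. No, v is not the weak derivative of u.

u(x) = -x**3 + x**2 - 2*x + 1, classical derivative u'(x) = -3*x**2 + 2*x - 2.
φ(x) = x²(2−x), so φ'(x) = x*(4 - 3*x).
Note φ(0) = φ(2) = 0, so the boundary term u·φ vanishes.
LHS = ∫_0^2 u(x) φ'(x) dx = ∫_0^2 (3*x^5 - 7*x^4 + 10*x^3 - 11*x^2 + 4*x) dx. Term by term:
  ∫_0^2 3*x^5 dx = 32;  ∫_0^2 -7*x^4 dx = -224/5;  ∫_0^2 10*x^3 dx = 40;
  ∫_0^2 -11*x^2 dx = -88/3;  ∫_0^2 4*x dx = 8.
Sum: 32 − 224/5 + 40 − 88/3 + 8 = 88/15.
So LHS = 88/15.
∫_0^2 v(x) φ(x) dx = ∫_0^2 (3*x^5 - 8*x^4 + 5*x^3 - 2*x^2) dx. Term by term:
  ∫_0^2 3*x^5 dx = 32;  ∫_0^2 -8*x^4 dx = -256/5;  ∫_0^2 5*x^3 dx = 20;
  ∫_0^2 -2*x^2 dx = -16/3.
Sum: 32 − 256/5 + 20 − 16/3 = -68/15.
So RHS = -∫_0^2 v(x) φ(x) dx = 68/15.
LHS − RHS = 4/3 ≠ 0, so the identity fails.
(For a valid weak derivative the identity must hold for EVERY test function, in particular this one. The failure shows v is NOT the weak derivative of u.)
Correct weak derivative would be u'(x) = -3*x**2 + 2*x - 2.


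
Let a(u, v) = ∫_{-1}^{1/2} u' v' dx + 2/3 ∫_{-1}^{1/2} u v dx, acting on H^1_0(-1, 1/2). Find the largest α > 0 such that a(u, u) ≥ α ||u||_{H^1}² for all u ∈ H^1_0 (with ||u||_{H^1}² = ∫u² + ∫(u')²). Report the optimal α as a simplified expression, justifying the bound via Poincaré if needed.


α = 2*(3 + 2*π^2)/(9 + 4*π^2)

Coercivity of a(·,·) on H^1_0(-1, 1/2) means a(u, u) ≥ α ||u||_{H^1}² for every u ∈ H^1_0.
The interval has length L = 3/2, and Poincaré/coercivity depend only on L. Here a(u, u) = ∫(u')² + (2/3)·∫u².
Here 0 < c = 2/3 < 1. The condition a(u,u) ≥ α||u||_{H^1}² reads (1−α)∫(u')² ≥ (α−c)∫u². Any admissible α is ≤ 1 (rapidly oscillating u have ∫u²/∫(u')² → 0), and α = 1 would force 0 ≥ (1−c)∫u², impossible since c < 1; so 1−α > 0. By the sharp Poincaré inequality on H^1_0 of an interval of length L, ∫(u')² ≥ (π/L)²∫u² with equality for the first sine mode sin(π(x−x₀)/L) (x₀ the left endpoint), so the inequality holds for all u iff (1−α)(π/L)² ≥ α − c, i.e. α ≤ ((π/L)² + c)/((π/L)² + 1) = (1 + c(L/π)²)/(1 + (L/π)²). With (π/L)² = 4*π^2/9 and c = 2/3, the largest admissible constant is α = ((π/L)² + c)/((π/L)² + 1).
Simplifying, α = 2*(3 + 2*π^2)/(9 + 4*π^2).


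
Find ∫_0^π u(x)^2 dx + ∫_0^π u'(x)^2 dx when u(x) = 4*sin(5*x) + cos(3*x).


||u||_{H^1(0,π)}^2 = 213*π

u'(x) = -3*sin(3*x) + 20*cos(5*x).
Expand u² and (u')² and integrate term by term on (0, π), using: for integers n ≥ 1, ∫_0^π sin²(nx) dx = ∫_0^π cos²(nx) dx = π/2; for n ≠ n', ∫_0^π sin(nx)sin(n'x) dx = ∫_0^π cos(nx)cos(n'x) dx = 0; and by product-to-sum, ∫_0^π sin(nx)cos(n'x) dx = ½∫_0^π [sin((n+n')x) + sin((n−n')x)] dx, which is 0 when n+n' is even and 2n/(n²−n'²) when n+n' is odd (it need not vanish on (0, π)).
  u² squared terms: (4)²·∫sin(5x)² dx = 16·π/2 = 8*π;  (1)²·∫cos(3x)² dx = 1·π/2 = π/2.
  u² cross terms: 2·(4)·(1)·∫sin(5x)·cos(3x) dx = 8·(0) = 0.
  So ∫_0^π u² dx = 8*π + π/2 + 0 = 17*π/2.
  (u')² squared terms: (-3)²·∫sin(3x)² dx = 9·π/2 = 9*π/2;  (20)²·∫cos(5x)² dx = 400·π/2 = 200*π.
  (u')² cross terms: 2·(-3)·(20)·∫sin(3x)·cos(5x) dx = -120·(0) = 0.
  So ∫_0^π (u')² dx = 9*π/2 + 200*π + 0 = 409*π/2.
||u||_{H^1}^2 = (17*π/2) + (409*π/2) = 213*π.
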